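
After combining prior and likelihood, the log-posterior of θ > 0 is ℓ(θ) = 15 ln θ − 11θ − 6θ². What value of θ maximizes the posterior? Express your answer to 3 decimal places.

θ̂_MAP = 0.750

ℓ'(θ) = 15/θ − 11 − 12θ. Setting this to zero and multiplying by θ: 12θ² + 11θ − 15 = 0.
θ = (−11 + √(11² + 4·12·15)) / (2·12) = (−11 + √841) / 24 = (−11 + 29)/24 = 3/4.
ℓ''(θ) = −15/θ² − 12 < 0, confirming a maximum.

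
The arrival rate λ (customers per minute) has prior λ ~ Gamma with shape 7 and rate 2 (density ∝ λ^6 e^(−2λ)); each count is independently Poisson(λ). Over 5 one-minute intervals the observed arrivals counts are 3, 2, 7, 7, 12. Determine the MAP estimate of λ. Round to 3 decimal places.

Σxᵢ = 3+2+7+7+12 = 31, with n = 5.
Posterior ∝ λ^6e^(−2λ) · λ^31e^(−5λ) = λ^37e^(−7λ), i.e. Gamma(shape=38, rate=7).
The mode of a Gamma(a, b) with a ≥ 1 (shape–rate) is (a−1)/b = 37/7 ≈ 5.286.

λ̂_MAP = 5.286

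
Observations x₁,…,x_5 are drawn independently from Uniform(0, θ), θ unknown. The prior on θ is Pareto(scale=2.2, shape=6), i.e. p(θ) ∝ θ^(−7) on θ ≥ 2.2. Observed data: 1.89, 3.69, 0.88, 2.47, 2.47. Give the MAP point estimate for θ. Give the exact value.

The Uniform(0, θ) likelihood is θ^(−n) for θ ≥ max(xᵢ), zero otherwise. Here max(xᵢ) = 3.69.
Posterior ∝ θ^(−7) · θ^(−5) = θ^(−12) on θ ≥ max(2.2, 3.69) = 3.69.
This density is strictly decreasing in θ, so the posterior mode lies at the lower boundary of the support.

θ̂_MAP = 3.69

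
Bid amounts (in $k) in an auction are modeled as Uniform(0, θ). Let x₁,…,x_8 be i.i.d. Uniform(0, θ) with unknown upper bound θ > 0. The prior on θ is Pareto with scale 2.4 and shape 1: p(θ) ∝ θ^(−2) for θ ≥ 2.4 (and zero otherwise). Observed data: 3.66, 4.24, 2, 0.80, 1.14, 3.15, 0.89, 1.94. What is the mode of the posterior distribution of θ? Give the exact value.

θ̂_MAP = 4.24

The Uniform(0, θ) likelihood is θ^(−n) for θ ≥ max(xᵢ), zero otherwise. Here max(xᵢ) = 4.24.
Posterior ∝ θ^(−2) · θ^(−8) = θ^(−10) on θ ≥ max(2.4, 4.24) = 4.24.
This density is strictly decreasing in θ, so the posterior mode lies at the lower boundary of the support.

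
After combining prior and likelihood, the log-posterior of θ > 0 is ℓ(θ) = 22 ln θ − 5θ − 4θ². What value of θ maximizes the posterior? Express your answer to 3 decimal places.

θ̂_MAP = 1.375

ℓ'(θ) = 22/θ − 5 − 8θ. Setting this to zero and multiplying by θ: 8θ² + 5θ − 22 = 0.
θ = (−5 + √(5² + 4·8·22)) / (2·8) = (−5 + √729) / 16 = (−5 + 27)/16 = 11/8.
ℓ''(θ) = −22/θ² − 8 < 0, confirming a maximum.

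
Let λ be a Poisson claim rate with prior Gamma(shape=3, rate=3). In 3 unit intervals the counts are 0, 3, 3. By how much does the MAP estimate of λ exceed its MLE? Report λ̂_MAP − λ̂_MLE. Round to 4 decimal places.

MAP − MLE = -0.6667

Σxᵢ = 6. Posterior is Gamma(9, 6); MAP = (9−1)/6 = 8/6 ≈ 1.33333.
MLE = x̄ = 6/3 ≈ 2.00000.
Difference = 8/6 − 6/3 = -2/3 ≈ -0.6667.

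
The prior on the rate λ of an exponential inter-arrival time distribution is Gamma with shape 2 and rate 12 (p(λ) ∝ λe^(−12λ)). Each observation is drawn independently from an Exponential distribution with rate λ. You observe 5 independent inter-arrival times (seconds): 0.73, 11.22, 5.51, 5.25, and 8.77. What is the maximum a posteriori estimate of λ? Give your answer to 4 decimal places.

The Exponential(rate=λ) likelihood is ∝ λ^n e^(−λΣtᵢ). Here n = 5 and Σtᵢ = 0.73 + 11.22 + 5.51 + 5.25 + 8.77 = 31.48.
Posterior ∝ λe^(−12λ) · λ^5e^(−31.48λ) = λ^6e^(−43.48λ), i.e. Gamma(7, 43.48).
Mode = (a−1)/b = 6/43.48 ≈ 0.1380.

λ̂_MAP = 0.1380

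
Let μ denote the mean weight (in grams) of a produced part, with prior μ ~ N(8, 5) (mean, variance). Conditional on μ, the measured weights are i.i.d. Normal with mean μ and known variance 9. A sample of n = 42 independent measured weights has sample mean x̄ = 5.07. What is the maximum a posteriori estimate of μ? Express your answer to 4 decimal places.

μ̂_MAP = 5.1904

n = 42, x̄ = 5.07.
For a Normal prior and Normal likelihood with known variance, the posterior is Normal; its mode equals its mean, the precision-weighted average.
Prior precision 1/σ₀² = 1/5 = 0.2; data precision n/σ² = 42/9 = 14/3.
μ̂ = (0.2·8 + (14/3)·5.07) / (0.2 + 14/3) = 25.26/(73/15) = 3789/730 ≈ 5.1904.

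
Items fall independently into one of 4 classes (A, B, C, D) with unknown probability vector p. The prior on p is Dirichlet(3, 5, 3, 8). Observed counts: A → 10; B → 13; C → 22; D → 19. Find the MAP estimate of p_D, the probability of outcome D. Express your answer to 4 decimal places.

The posterior is Dirichlet(αᵢ + nᵢ) = Dirichlet(13, 18, 25, 27).
For a Dirichlet(a₁,…,a_K) with all aᵢ > 1, the mode has j-th component (aⱼ − 1)/(Σaᵢ − K).
Here Σaᵢ = 83 and K = 4, so p_D = (27 − 1)/(83 − 4) = 26/79 ≈ 0.3291.

MAP estimate of p_D = 0.3291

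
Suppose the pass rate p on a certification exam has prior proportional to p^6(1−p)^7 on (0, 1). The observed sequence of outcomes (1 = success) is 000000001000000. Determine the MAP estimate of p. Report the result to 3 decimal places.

The prior density ∝ p^6(1−p)^7 is the kernel of Beta(7, 8).
Data: 1 success in 15 trials (from the sequence). The binomial likelihood contributes p(1−p)^14, so the posterior is Beta(7+1, 8+14) = Beta(8, 22).
For Beta(a, b) with a, b > 1 the mode is (a−1)/(a+b−2) = 7/28 ≈ 0.250.

p̂_MAP = 0.250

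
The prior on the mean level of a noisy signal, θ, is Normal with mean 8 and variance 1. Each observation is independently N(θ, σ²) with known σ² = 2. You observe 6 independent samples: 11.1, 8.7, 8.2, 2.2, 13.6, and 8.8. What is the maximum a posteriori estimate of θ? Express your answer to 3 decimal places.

θ̂_MAP = 8.575

n = 6; x̄ = (11.1 + 8.7 + 8.2 + 2.2 + 13.6 + 8.8)/6 = 52.6/6 = 263/30 ≈ 8.7667.
For a Normal prior and Normal likelihood with known variance, the posterior is Normal; its mode equals its mean, the precision-weighted average.
Prior precision 1/σ₀² = 1/1 = 1; data precision n/σ² = 6/2 = 3.
θ̂ = (1·8 + 3·(263/30)) / (1 + 3) = 34.3/4 = 8.575.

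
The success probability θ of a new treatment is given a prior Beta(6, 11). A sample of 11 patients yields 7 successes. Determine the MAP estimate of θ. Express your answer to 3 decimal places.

θ̂_MAP = 0.462

Prior: Beta(6, 11).
Data: 7 successes in 11 trials. The binomial likelihood contributes θ^7(1−θ)^4, so the posterior is Beta(6+7, 11+4) = Beta(13, 15).
For Beta(a, b) with a, b > 1 the mode is (a−1)/(a+b−2) = 12/26 ≈ 0.462.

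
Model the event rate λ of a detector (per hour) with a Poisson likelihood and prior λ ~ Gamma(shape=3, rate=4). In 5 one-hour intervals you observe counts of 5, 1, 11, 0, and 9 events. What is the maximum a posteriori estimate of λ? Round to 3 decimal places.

Σxᵢ = 5+1+11+0+9 = 26, with n = 5.
Posterior ∝ λ^2e^(−4λ) · λ^26e^(−5λ) = λ^28e^(−9λ), i.e. Gamma(shape=29, rate=9).
The mode of a Gamma(a, b) with a ≥ 1 (shape–rate) is (a−1)/b = 28/9 ≈ 3.111.

λ̂_MAP = 3.111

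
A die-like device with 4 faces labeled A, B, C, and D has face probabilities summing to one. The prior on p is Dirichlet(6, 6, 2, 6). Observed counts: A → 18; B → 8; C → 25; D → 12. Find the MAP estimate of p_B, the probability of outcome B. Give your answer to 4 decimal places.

The posterior is Dirichlet(αᵢ + nᵢ) = Dirichlet(24, 14, 27, 18).
For a Dirichlet(a₁,…,a_K) with all aᵢ > 1, the mode has j-th component (aⱼ − 1)/(Σaᵢ − K).
Here Σaᵢ = 83 and K = 4, so p_B = (14 − 1)/(83 − 4) = 13/79 ≈ 0.1646.

MAP estimate of p_B = 0.1646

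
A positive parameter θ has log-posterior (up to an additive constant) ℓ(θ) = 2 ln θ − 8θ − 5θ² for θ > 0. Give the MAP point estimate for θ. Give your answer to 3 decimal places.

θ̂_MAP = 0.200

ℓ'(θ) = 2/θ − 8 − 10θ. Setting this to zero and multiplying by θ: 10θ² + 8θ − 2 = 0.
θ = (−8 + √(8² + 4·10·2)) / (2·10) = (−8 + √144) / 20 = (−8 + 12)/20 = 1/5.
ℓ''(θ) = −2/θ² − 10 < 0, confirming a maximum.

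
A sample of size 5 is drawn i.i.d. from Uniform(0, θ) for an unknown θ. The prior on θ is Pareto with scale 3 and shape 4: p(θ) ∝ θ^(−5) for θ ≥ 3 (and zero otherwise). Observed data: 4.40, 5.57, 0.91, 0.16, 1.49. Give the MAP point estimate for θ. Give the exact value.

The Uniform(0, θ) likelihood is θ^(−n) for θ ≥ max(xᵢ), zero otherwise. Here max(xᵢ) = 5.57.
Posterior ∝ θ^(−5) · θ^(−5) = θ^(−10) on θ ≥ max(3, 5.57) = 5.57.
This density is strictly decreasing in θ, so the posterior mode lies at the lower boundary of the support.

θ̂_MAP = 5.57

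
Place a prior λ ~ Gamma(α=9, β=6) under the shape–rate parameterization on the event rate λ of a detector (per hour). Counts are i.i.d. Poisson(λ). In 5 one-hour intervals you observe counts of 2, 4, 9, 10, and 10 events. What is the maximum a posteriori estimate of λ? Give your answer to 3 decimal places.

Σxᵢ = 2+4+9+10+10 = 35, with n = 5.
Posterior ∝ λ^8e^(−6λ) · λ^35e^(−5λ) = λ^43e^(−11λ), i.e. Gamma(shape=44, rate=11).
The mode of a Gamma(a, b) with a ≥ 1 (shape–rate) is (a−1)/b = 43/11 ≈ 3.909.

λ̂_MAP = 3.909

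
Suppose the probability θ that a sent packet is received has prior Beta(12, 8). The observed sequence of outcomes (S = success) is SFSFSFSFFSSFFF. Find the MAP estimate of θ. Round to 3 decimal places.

Prior: Beta(12, 8).
Data: 6 successes in 14 trials (from the sequence). The binomial likelihood contributes θ^6(1−θ)^8, so the posterior is Beta(12+6, 8+8) = Beta(18, 16).
For Beta(a, b) with a, b > 1 the mode is (a−1)/(a+b−2) = 17/32 ≈ 0.531.

θ̂_MAP = 0.531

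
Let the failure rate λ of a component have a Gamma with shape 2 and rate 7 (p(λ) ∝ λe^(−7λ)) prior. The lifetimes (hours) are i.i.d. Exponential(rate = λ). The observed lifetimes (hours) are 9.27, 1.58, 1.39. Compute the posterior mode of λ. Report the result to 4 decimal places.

The Exponential(rate=λ) likelihood is ∝ λ^n e^(−λΣtᵢ). Here n = 3 and Σtᵢ = 9.27 + 1.58 + 1.39 = 12.24.
Posterior ∝ λe^(−7λ) · λ^3e^(−12.24λ) = λ^4e^(−19.24λ), i.e. Gamma(5, 19.24).
Mode = (a−1)/b = 4/19.24 ≈ 0.2079.

λ̂_MAP = 0.2079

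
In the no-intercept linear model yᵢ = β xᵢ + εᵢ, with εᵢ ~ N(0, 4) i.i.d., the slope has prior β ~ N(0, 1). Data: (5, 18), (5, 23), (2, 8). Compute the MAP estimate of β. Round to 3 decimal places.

log p(β | y) = −Σ(yᵢ − βxᵢ)²/(2·4) − β²/(2·1) + const.
Setting the derivative to zero: Σxᵢ(yᵢ − βxᵢ)/4 − β/1 = 0, so β = Σxᵢyᵢ / (Σxᵢ² + σ²/τ²).
Σxᵢyᵢ = 5·18 + 5·23 + 2·8 = 221; Σxᵢ² = 54; σ²/τ² = 4.
β̂_MAP = 221 / (54 + 4) = 221/58 ≈ 3.810.

β̂_MAP = 3.810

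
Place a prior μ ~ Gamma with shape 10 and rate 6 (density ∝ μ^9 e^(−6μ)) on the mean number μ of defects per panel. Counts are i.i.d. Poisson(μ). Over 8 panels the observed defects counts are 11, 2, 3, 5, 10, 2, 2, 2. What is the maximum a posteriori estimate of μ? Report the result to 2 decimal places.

Σxᵢ = 11+2+3+5+10+2+2+2 = 37, with n = 8.
Posterior ∝ μ^9e^(−6μ) · μ^37e^(−8μ) = μ^46e^(−14μ), i.e. Gamma(shape=47, rate=14).
The mode of a Gamma(a, b) with a ≥ 1 (shape–rate) is (a−1)/b = 46/14 ≈ 3.29.

μ̂_MAP = 3.29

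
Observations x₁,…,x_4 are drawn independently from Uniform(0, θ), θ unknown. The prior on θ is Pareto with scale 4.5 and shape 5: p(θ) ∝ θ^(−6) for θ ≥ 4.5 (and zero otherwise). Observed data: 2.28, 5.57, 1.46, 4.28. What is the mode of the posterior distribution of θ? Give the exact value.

θ̂_MAP = 5.57

The Uniform(0, θ) likelihood is θ^(−n) for θ ≥ max(xᵢ), zero otherwise. Here max(xᵢ) = 5.57.
Posterior ∝ θ^(−6) · θ^(−4) = θ^(−10) on θ ≥ max(4.5, 5.57) = 5.57.
This density is strictly decreasing in θ, so the posterior mode lies at the lower boundary of the support.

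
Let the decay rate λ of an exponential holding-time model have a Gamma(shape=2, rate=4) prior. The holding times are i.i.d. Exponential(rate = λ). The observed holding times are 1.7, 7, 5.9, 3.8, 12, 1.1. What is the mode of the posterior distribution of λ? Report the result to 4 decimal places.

λ̂_MAP = 0.1972

The Exponential(rate=λ) likelihood is ∝ λ^n e^(−λΣtᵢ). Here n = 6 and Σtᵢ = 1.7 + 7 + 5.9 + 3.8 + 12 + 1.1 = 31.5.
Posterior ∝ λe^(−4λ) · λ^6e^(−31.5λ) = λ^7e^(−35.5λ), i.e. Gamma(8, 35.5).
Mode = (a−1)/b = 7/35.5 ≈ 0.1972.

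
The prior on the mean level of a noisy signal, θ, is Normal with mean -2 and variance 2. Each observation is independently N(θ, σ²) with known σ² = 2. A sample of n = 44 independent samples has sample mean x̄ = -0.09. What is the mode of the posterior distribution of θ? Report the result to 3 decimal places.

θ̂_MAP = -0.132

n = 44, x̄ = -0.09.
For a Normal prior and Normal likelihood with known variance, the posterior is Normal; its mode equals its mean, the precision-weighted average.
Prior precision 1/σ₀² = 1/2 = 0.5; data precision n/σ² = 44/2 = 22.
θ̂ = (0.5·(-2) + 22·(-0.09)) / (0.5 + 22) = (-2.98)/22.5 = -149/1125 ≈ -0.132.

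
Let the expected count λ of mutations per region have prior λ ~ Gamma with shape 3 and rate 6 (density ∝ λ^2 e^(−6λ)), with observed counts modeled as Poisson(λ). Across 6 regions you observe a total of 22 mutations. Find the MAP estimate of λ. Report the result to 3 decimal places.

λ̂_MAP = 2.000

Σxᵢ = 22, n = 6.
Posterior ∝ λ^2e^(−6λ) · λ^22e^(−6λ) = λ^24e^(−12λ), i.e. Gamma(shape=25, rate=12).
The mode of a Gamma(a, b) with a ≥ 1 (shape–rate) is (a−1)/b = 24/12 ≈ 2.000.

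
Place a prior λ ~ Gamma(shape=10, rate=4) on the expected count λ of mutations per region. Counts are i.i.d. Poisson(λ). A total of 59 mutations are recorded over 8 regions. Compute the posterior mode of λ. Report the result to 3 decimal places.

Σxᵢ = 59, n = 8.
Posterior ∝ λ^9e^(−4λ) · λ^59e^(−8λ) = λ^68e^(−12λ), i.e. Gamma(shape=69, rate=12).
The mode of a Gamma(a, b) with a ≥ 1 (shape–rate) is (a−1)/b = 68/12 ≈ 5.667.

λ̂_MAP = 5.667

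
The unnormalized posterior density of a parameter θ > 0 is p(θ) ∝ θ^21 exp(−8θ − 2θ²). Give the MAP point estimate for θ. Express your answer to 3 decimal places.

θ̂_MAP = 1.500

ℓ'(θ) = 21/θ − 8 − 4θ. Setting this to zero and multiplying by θ: 4θ² + 8θ − 21 = 0.
θ = (−8 + √(8² + 4·4·21)) / (2·4) = (−8 + √400) / 8 = (−8 + 20)/8 = 3/2.
ℓ''(θ) = −21/θ² − 4 < 0, confirming a maximum.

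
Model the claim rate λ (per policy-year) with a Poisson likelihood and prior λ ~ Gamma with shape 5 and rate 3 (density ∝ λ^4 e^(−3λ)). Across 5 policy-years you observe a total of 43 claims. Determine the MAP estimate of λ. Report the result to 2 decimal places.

Σxᵢ = 43, n = 5.
Posterior ∝ λ^4e^(−3λ) · λ^43e^(−5λ) = λ^47e^(−8λ), i.e. Gamma(shape=48, rate=8).
The mode of a Gamma(a, b) with a ≥ 1 (shape–rate) is (a−1)/b = 47/8 ≈ 5.88.

λ̂_MAP = 5.88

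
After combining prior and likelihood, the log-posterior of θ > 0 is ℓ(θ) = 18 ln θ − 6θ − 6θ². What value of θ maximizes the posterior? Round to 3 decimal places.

θ̂_MAP = 1.000

ℓ'(θ) = 18/θ − 6 − 12θ. Setting this to zero and multiplying by θ: 12θ² + 6θ − 18 = 0.
θ = (−6 + √(6² + 4·12·18)) / (2·12) = (−6 + √900) / 24 = (−6 + 30)/24 = 1.
ℓ''(θ) = −18/θ² − 12 < 0, confirming a maximum.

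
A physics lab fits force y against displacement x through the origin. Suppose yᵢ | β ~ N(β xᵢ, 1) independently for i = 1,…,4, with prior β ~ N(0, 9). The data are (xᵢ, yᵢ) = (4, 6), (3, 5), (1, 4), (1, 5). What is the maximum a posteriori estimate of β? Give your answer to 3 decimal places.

β̂_MAP = 1.770

log p(β | y) = −Σ(yᵢ − βxᵢ)²/(2·1) − β²/(2·9) + const.
Setting the derivative to zero: Σxᵢ(yᵢ − βxᵢ)/1 − β/9 = 0, so β = Σxᵢyᵢ / (Σxᵢ² + σ²/τ²).
Σxᵢyᵢ = 4·6 + 3·5 + 1·4 + 1·5 = 48; Σxᵢ² = 27; σ²/τ² = 1/9.
β̂_MAP = 48 / (27 + 1/9) = 48/(244/9) = 108/61 ≈ 1.770.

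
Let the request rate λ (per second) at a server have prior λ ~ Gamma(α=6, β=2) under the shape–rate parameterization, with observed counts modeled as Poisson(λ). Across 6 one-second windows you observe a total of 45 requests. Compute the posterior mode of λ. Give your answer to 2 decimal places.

λ̂_MAP = 6.25

Σxᵢ = 45, n = 6.
Posterior ∝ λ^5e^(−2λ) · λ^45e^(−6λ) = λ^50e^(−8λ), i.e. Gamma(shape=51, rate=8).
The mode of a Gamma(a, b) with a ≥ 1 (shape–rate) is (a−1)/b = 50/8 ≈ 6.25.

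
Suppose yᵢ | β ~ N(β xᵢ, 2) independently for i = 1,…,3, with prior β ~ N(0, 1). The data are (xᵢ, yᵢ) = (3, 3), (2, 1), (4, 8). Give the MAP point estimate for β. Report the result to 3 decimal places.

β̂_MAP = 1.387

log p(β | y) = −Σ(yᵢ − βxᵢ)²/(2·2) − β²/(2·1) + const.
Setting the derivative to zero: Σxᵢ(yᵢ − βxᵢ)/2 − β/1 = 0, so β = Σxᵢyᵢ / (Σxᵢ² + σ²/τ²).
Σxᵢyᵢ = 3·3 + 2·1 + 4·8 = 43; Σxᵢ² = 29; σ²/τ² = 2.
β̂_MAP = 43 / (29 + 2) = 43/31 ≈ 1.387.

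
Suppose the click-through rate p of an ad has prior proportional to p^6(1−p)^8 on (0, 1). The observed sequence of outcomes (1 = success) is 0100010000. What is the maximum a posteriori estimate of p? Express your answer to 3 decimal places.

p̂_MAP = 0.333

The prior density ∝ p^6(1−p)^8 is the kernel of Beta(7, 9).
Data: 2 successes in 10 trials (from the sequence). The binomial likelihood contributes p^2(1−p)^8, so the posterior is Beta(7+2, 9+8) = Beta(9, 17).
For Beta(a, b) with a, b > 1 the mode is (a−1)/(a+b−2) = 8/24 ≈ 0.333.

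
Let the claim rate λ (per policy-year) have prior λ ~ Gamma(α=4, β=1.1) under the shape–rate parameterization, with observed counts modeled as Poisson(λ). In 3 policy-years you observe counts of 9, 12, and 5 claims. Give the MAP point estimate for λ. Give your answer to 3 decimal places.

Σxᵢ = 9+12+5 = 26, with n = 3.
Posterior ∝ λ^3e^(−1.1λ) · λ^26e^(−3λ) = λ^29e^(−4.1λ), i.e. Gamma(shape=30, rate=4.1).
The mode of a Gamma(a, b) with a ≥ 1 (shape–rate) is (a−1)/b = 29/4.1 ≈ 7.073.

λ̂_MAP = 7.073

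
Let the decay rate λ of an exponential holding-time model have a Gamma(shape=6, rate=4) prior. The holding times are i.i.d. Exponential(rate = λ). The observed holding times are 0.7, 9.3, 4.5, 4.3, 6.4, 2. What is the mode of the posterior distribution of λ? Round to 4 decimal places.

λ̂_MAP = 0.3526

The Exponential(rate=λ) likelihood is ∝ λ^n e^(−λΣtᵢ). Here n = 6 and Σtᵢ = 0.7 + 9.3 + 4.5 + 4.3 + 6.4 + 2 = 27.2.
Posterior ∝ λ^5e^(−4λ) · λ^6e^(−27.2λ) = λ^11e^(−31.2λ), i.e. Gamma(12, 31.2).
Mode = (a−1)/b = 11/31.2 ≈ 0.3526.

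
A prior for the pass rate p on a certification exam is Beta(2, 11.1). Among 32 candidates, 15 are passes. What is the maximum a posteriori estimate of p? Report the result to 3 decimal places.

Prior: Beta(2, 11.1).
Data: 15 successes in 32 trials. The binomial likelihood contributes p^15(1−p)^17, so the posterior is Beta(2+15, 11.1+17) = Beta(17, 28.1).
For Beta(a, b) with a, b > 1 the mode is (a−1)/(a+b−2) = 16/43.1 ≈ 0.371.

p̂_MAP = 0.371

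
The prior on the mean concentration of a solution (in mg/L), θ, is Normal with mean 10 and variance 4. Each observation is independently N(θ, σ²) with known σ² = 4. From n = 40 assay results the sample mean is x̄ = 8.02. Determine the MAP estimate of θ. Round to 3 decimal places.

θ̂_MAP = 8.068

n = 40, x̄ = 8.02.
For a Normal prior and Normal likelihood with known variance, the posterior is Normal; its mode equals its mean, the precision-weighted average.
Prior precision 1/σ₀² = 1/4 = 0.25; data precision n/σ² = 40/4 = 10.
θ̂ = (0.25·10 + 10·8.02) / (0.25 + 10) = 82.7/10.25 = 1654/205 ≈ 8.068.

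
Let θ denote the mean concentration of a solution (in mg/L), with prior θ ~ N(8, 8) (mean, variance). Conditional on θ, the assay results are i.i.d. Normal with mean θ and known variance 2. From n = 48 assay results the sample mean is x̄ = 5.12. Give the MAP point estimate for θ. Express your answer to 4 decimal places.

θ̂_MAP = 5.1349

n = 48, x̄ = 5.12.
For a Normal prior and Normal likelihood with known variance, the posterior is Normal; its mode equals its mean, the precision-weighted average.
Prior precision 1/σ₀² = 1/8 = 0.125; data precision n/σ² = 48/2 = 24.
θ̂ = (0.125·8 + 24·5.12) / (0.125 + 24) = 123.88/24.125 = 24776/4825 ≈ 5.1349.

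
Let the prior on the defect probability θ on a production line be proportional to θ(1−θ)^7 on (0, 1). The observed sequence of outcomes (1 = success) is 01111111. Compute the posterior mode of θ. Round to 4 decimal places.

θ̂_MAP = 0.5000

The prior density ∝ θ(1−θ)^7 is the kernel of Beta(2, 8).
Data: 7 successes in 8 trials (from the sequence). The binomial likelihood contributes θ^7(1−θ)^1, so the posterior is Beta(2+7, 8+1) = Beta(9, 9).
For Beta(a, b) with a, b > 1 the mode is (a−1)/(a+b−2) = 8/16 ≈ 0.5000.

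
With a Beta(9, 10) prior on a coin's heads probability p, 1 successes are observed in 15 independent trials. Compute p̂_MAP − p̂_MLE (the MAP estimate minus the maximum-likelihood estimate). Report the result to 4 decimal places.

Posterior is Beta(10, 24); MAP = (10−1)/(34−2) = 9/32 ≈ 0.28125.
MLE ignores the prior: p̂_MLE = k/n = 1/15 ≈ 0.06667.
Difference = 9/32 − 1/15 = 103/480 ≈ 0.2146.

MAP − MLE = 0.2146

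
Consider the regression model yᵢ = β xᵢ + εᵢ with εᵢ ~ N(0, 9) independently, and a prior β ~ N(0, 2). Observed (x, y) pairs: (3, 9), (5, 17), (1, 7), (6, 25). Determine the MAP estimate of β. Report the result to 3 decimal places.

log p(β | y) = −Σ(yᵢ − βxᵢ)²/(2·9) − β²/(2·2) + const.
Setting the derivative to zero: Σxᵢ(yᵢ − βxᵢ)/9 − β/2 = 0, so β = Σxᵢyᵢ / (Σxᵢ² + σ²/τ²).
Σxᵢyᵢ = 3·9 + 5·17 + 1·7 + 6·25 = 269; Σxᵢ² = 71; σ²/τ² = 4.5.
β̂_MAP = 269 / (71 + 4.5) = 269/75.5 ≈ 3.563.

β̂_MAP = 3.563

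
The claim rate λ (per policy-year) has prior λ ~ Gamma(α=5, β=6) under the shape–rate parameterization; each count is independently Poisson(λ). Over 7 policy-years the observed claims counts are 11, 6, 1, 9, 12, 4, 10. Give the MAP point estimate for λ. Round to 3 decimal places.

Σxᵢ = 11+6+1+9+12+4+10 = 53, with n = 7.
Posterior ∝ λ^4e^(−6λ) · λ^53e^(−7λ) = λ^57e^(−13λ), i.e. Gamma(shape=58, rate=13).
The mode of a Gamma(a, b) with a ≥ 1 (shape–rate) is (a−1)/b = 57/13 ≈ 4.385.

λ̂_MAP = 4.385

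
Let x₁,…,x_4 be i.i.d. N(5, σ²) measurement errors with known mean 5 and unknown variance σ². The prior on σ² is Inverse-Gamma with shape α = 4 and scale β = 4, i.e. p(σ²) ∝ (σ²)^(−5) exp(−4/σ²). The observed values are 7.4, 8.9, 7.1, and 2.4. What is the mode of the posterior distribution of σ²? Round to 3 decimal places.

σ̂²_MAP = 2.867

Sum of squared deviations about the known mean: SS = (7.4−5)² + (8.9−5)² + (7.1−5)² + (2.4−5)² = 32.14.
The Normal likelihood contributes (σ²)^(−n/2) exp(−SS/(2σ²)), so the posterior is Inverse-Gamma(α + n/2, β + SS/2) = Inverse-Gamma(6, 20.07).
The mode of Inverse-Gamma(a, b) is b/(a+1) = 20.07/7 ≈ 2.867.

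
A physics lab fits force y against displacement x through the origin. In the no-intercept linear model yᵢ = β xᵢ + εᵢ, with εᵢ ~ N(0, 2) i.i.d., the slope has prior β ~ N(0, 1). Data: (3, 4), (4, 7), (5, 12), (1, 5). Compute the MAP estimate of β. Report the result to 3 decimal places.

log p(β | y) = −Σ(yᵢ − βxᵢ)²/(2·2) − β²/(2·1) + const.
Setting the derivative to zero: Σxᵢ(yᵢ − βxᵢ)/2 − β/1 = 0, so β = Σxᵢyᵢ / (Σxᵢ² + σ²/τ²).
Σxᵢyᵢ = 3·4 + 4·7 + 5·12 + 1·5 = 105; Σxᵢ² = 51; σ²/τ² = 2.
β̂_MAP = 105 / (51 + 2) = 105/53 ≈ 1.981.

β̂_MAP = 1.981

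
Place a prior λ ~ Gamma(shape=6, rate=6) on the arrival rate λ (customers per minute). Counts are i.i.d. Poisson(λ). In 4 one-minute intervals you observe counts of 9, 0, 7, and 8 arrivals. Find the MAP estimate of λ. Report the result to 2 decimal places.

λ̂_MAP = 2.90

Σxᵢ = 9+0+7+8 = 24, with n = 4.
Posterior ∝ λ^5e^(−6λ) · λ^24e^(−4λ) = λ^29e^(−10λ), i.e. Gamma(shape=30, rate=10).
The mode of a Gamma(a, b) with a ≥ 1 (shape–rate) is (a−1)/b = 29/10 ≈ 2.90.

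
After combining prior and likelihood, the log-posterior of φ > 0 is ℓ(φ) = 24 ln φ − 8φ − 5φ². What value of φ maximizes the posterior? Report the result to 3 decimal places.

φ̂_MAP = 1.200

ℓ'(φ) = 24/φ − 8 − 10φ. Setting this to zero and multiplying by φ: 10φ² + 8φ − 24 = 0.
φ = (−8 + √(8² + 4·10·24)) / (2·10) = (−8 + √1024) / 20 = (−8 + 32)/20 = 6/5.
ℓ''(φ) = −24/φ² − 10 < 0, confirming a maximum.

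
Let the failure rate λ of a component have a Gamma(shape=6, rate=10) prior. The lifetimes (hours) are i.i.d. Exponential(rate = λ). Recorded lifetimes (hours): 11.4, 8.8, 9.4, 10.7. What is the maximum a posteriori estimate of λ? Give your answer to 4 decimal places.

λ̂_MAP = 0.1789

The Exponential(rate=λ) likelihood is ∝ λ^n e^(−λΣtᵢ). Here n = 4 and Σtᵢ = 11.4 + 8.8 + 9.4 + 10.7 = 40.3.
Posterior ∝ λ^5e^(−10λ) · λ^4e^(−40.3λ) = λ^9e^(−50.3λ), i.e. Gamma(10, 50.3).
Mode = (a−1)/b = 9/50.3 ≈ 0.1789.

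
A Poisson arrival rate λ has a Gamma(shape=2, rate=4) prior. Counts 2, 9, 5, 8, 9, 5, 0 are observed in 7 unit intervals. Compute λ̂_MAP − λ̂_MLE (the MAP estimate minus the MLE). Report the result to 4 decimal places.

MAP − MLE = -1.8831

Σxᵢ = 38. Posterior is Gamma(40, 11); MAP = (40−1)/11 = 39/11 ≈ 3.54545.
MLE = x̄ = 38/7 ≈ 5.42857.
Difference = 39/11 − 38/7 = -145/77 ≈ -1.8831.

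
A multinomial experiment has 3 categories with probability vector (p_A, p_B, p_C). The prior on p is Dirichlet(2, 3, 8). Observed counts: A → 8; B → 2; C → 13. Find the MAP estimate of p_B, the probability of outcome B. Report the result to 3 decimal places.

MAP estimate of p_B = 0.121

The posterior is Dirichlet(αᵢ + nᵢ) = Dirichlet(10, 5, 21).
For a Dirichlet(a₁,…,a_K) with all aᵢ > 1, the mode has j-th component (aⱼ − 1)/(Σaᵢ − K).
Here Σaᵢ = 36 and K = 3, so p_B = (5 − 1)/(36 − 3) = 4/33 ≈ 0.121.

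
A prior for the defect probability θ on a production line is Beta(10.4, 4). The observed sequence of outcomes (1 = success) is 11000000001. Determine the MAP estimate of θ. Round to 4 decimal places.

θ̂_MAP = 0.5299

Prior: Beta(10.4, 4).
Data: 3 successes in 11 trials (from the sequence). The binomial likelihood contributes θ^3(1−θ)^8, so the posterior is Beta(10.4+3, 4+8) = Beta(13.4, 12).
For Beta(a, b) with a, b > 1 the mode is (a−1)/(a+b−2) = 12.4/23.4 ≈ 0.5299.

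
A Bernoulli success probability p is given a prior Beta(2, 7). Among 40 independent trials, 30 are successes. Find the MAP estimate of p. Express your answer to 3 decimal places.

p̂_MAP = 0.660

Prior: Beta(2, 7).
Data: 30 successes in 40 trials. The binomial likelihood contributes p^30(1−p)^10, so the posterior is Beta(2+30, 7+10) = Beta(32, 17).
For Beta(a, b) with a, b > 1 the mode is (a−1)/(a+b−2) = 31/47 ≈ 0.660.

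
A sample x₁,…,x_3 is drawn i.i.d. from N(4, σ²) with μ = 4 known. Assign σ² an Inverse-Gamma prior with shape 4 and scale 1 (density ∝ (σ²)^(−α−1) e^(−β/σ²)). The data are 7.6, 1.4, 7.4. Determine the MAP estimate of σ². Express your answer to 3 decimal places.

Sum of squared deviations about the known mean: SS = (7.6−4)² + (1.4−4)² + (7.4−4)² = 31.28.
The Normal likelihood contributes (σ²)^(−n/2) exp(−SS/(2σ²)), so the posterior is Inverse-Gamma(α + n/2, β + SS/2) = Inverse-Gamma(5.5, 16.64).
The mode of Inverse-Gamma(a, b) is b/(a+1) = 16.64/6.5 ≈ 2.560.

σ̂²_MAP = 2.560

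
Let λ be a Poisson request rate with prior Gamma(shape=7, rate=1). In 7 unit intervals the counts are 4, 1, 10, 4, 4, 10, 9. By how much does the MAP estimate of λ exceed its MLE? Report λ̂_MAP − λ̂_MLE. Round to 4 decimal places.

Σxᵢ = 42. Posterior is Gamma(49, 8); MAP = (49−1)/8 = 48/8 ≈ 6.00000.
MLE = x̄ = 42/7 ≈ 6.00000.
Difference = 48/8 − 42/7 = 0 ≈ 0.0000.

MAP − MLE = 0.0000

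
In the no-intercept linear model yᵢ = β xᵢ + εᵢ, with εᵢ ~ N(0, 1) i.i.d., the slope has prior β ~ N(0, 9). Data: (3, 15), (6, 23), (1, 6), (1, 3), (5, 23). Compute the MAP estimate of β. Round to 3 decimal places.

log p(β | y) = −Σ(yᵢ − βxᵢ)²/(2·1) − β²/(2·9) + const.
Setting the derivative to zero: Σxᵢ(yᵢ − βxᵢ)/1 − β/9 = 0, so β = Σxᵢyᵢ / (Σxᵢ² + σ²/τ²).
Σxᵢyᵢ = 3·15 + 6·23 + 1·6 + 1·3 + 5·23 = 307; Σxᵢ² = 72; σ²/τ² = 1/9.
β̂_MAP = 307 / (72 + 1/9) = 307/(649/9) = 2763/649 ≈ 4.257.

β̂_MAP = 4.257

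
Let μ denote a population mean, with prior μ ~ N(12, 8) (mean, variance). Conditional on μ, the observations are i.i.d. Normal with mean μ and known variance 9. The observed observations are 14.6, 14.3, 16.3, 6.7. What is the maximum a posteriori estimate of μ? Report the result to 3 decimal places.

n = 4; x̄ = (14.6 + 14.3 + 16.3 + 6.7)/4 = 51.9/4 = 12.975.
For a Normal prior and Normal likelihood with known variance, the posterior is Normal; its mode equals its mean, the precision-weighted average.
Prior precision 1/σ₀² = 1/8 = 0.125; data precision n/σ² = 4/9.
μ̂ = (0.125·12 + (4/9)·12.975) / (0.125 + 4/9) = (109/15)/(41/72) = 2616/205 ≈ 12.761.

μ̂_MAP = 12.761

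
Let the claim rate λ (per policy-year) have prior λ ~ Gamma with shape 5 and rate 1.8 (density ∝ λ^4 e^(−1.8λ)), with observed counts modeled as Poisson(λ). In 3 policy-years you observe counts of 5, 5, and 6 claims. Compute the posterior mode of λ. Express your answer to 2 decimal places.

Σxᵢ = 5+5+6 = 16, with n = 3.
Posterior ∝ λ^4e^(−1.8λ) · λ^16e^(−3λ) = λ^20e^(−4.8λ), i.e. Gamma(shape=21, rate=4.8).
The mode of a Gamma(a, b) with a ≥ 1 (shape–rate) is (a−1)/b = 20/4.8 ≈ 4.17.

λ̂_MAP = 4.17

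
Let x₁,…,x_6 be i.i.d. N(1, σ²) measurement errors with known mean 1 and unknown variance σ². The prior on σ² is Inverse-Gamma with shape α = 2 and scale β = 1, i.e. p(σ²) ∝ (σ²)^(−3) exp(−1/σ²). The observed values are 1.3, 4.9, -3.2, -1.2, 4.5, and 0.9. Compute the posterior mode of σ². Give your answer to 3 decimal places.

σ̂²_MAP = 4.337

Sum of squared deviations about the known mean: SS = (1.3−1)² + (4.9−1)² + (-3.2−1)² + (-1.2−1)² + (4.5−1)² + (0.9−1)² = 50.04.
The Normal likelihood contributes (σ²)^(−n/2) exp(−SS/(2σ²)), so the posterior is Inverse-Gamma(α + n/2, β + SS/2) = Inverse-Gamma(5, 26.02).
The mode of Inverse-Gamma(a, b) is b/(a+1) = 26.02/6 ≈ 4.337.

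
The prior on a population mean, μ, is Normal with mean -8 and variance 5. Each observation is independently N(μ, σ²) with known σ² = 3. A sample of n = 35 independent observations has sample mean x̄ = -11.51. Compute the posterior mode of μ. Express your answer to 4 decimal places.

μ̂_MAP = -11.4508

n = 35, x̄ = -11.51.
For a Normal prior and Normal likelihood with known variance, the posterior is Normal; its mode equals its mean, the precision-weighted average.
Prior precision 1/σ₀² = 1/5 = 0.2; data precision n/σ² = 35/3.
μ̂ = (0.2·(-8) + (35/3)·(-11.51)) / (0.2 + 35/3) = (-8153/60)/(178/15) = -8153/712 ≈ -11.4508.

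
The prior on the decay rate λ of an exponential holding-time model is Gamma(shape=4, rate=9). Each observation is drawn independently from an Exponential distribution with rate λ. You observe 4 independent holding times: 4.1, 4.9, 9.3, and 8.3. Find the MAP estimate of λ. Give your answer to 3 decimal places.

λ̂_MAP = 0.197

The Exponential(rate=λ) likelihood is ∝ λ^n e^(−λΣtᵢ). Here n = 4 and Σtᵢ = 4.1 + 4.9 + 9.3 + 8.3 = 26.6.
Posterior ∝ λ^3e^(−9λ) · λ^4e^(−26.6λ) = λ^7e^(−35.6λ), i.e. Gamma(8, 35.6).
Mode = (a−1)/b = 7/35.6 ≈ 0.197.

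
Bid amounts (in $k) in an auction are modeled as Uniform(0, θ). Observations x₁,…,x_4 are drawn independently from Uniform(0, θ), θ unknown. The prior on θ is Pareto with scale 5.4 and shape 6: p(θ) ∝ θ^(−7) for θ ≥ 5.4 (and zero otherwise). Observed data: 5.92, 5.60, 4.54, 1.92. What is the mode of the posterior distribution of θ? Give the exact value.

The Uniform(0, θ) likelihood is θ^(−n) for θ ≥ max(xᵢ), zero otherwise. Here max(xᵢ) = 5.92.
Posterior ∝ θ^(−7) · θ^(−4) = θ^(−11) on θ ≥ max(5.4, 5.92) = 5.92.
This density is strictly decreasing in θ, so the posterior mode lies at the lower boundary of the support.

θ̂_MAP = 5.92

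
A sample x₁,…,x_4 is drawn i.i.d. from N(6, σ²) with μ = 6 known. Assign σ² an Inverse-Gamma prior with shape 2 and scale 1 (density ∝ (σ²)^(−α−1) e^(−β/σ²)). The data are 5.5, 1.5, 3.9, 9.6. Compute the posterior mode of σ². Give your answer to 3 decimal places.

σ̂²_MAP = 3.987

Sum of squared deviations about the known mean: SS = (5.5−6)² + (1.5−6)² + (3.9−6)² + (9.6−6)² = 37.87.
The Normal likelihood contributes (σ²)^(−n/2) exp(−SS/(2σ²)), so the posterior is Inverse-Gamma(α + n/2, β + SS/2) = Inverse-Gamma(4, 19.935).
The mode of Inverse-Gamma(a, b) is b/(a+1) = 19.935/5 ≈ 3.987.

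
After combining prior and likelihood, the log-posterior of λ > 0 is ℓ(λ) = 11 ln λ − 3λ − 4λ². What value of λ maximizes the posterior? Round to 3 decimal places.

ℓ'(λ) = 11/λ − 3 − 8λ. Setting this to zero and multiplying by λ: 8λ² + 3λ − 11 = 0.
λ = (−3 + √(3² + 4·8·11)) / (2·8) = (−3 + √361) / 16 = (−3 + 19)/16 = 1.
ℓ''(λ) = −11/λ² − 8 < 0, confirming a maximum.

λ̂_MAP = 1.000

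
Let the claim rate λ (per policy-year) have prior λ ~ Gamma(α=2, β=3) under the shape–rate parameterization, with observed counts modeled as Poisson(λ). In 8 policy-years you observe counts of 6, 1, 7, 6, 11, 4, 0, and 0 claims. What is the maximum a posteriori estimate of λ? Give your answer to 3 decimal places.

Σxᵢ = 6+1+7+6+11+4+0+0 = 35, with n = 8.
Posterior ∝ λe^(−3λ) · λ^35e^(−8λ) = λ^36e^(−11λ), i.e. Gamma(shape=37, rate=11).
The mode of a Gamma(a, b) with a ≥ 1 (shape–rate) is (a−1)/b = 36/11 ≈ 3.273.

λ̂_MAP = 3.273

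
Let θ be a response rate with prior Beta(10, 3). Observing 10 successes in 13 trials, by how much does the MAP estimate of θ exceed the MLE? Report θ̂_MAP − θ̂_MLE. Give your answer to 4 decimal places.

Posterior is Beta(20, 6); MAP = (20−1)/(26−2) = 19/24 ≈ 0.79167.
MLE ignores the prior: θ̂_MLE = k/n = 10/13 ≈ 0.76923.
Difference = 19/24 − 10/13 = 7/312 ≈ 0.0224.

MAP − MLE = 0.0224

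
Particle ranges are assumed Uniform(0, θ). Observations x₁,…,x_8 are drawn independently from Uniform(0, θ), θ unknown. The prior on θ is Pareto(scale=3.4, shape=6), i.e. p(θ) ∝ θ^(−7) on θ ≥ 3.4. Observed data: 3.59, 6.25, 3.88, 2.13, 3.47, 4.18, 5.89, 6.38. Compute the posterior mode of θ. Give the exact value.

θ̂_MAP = 6.38

The Uniform(0, θ) likelihood is θ^(−n) for θ ≥ max(xᵢ), zero otherwise. Here max(xᵢ) = 6.38.
Posterior ∝ θ^(−7) · θ^(−8) = θ^(−15) on θ ≥ max(3.4, 6.38) = 6.38.
This density is strictly decreasing in θ, so the posterior mode lies at the lower boundary of the support.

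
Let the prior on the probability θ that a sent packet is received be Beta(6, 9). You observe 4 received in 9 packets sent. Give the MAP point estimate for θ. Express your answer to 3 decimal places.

Prior: Beta(6, 9).
Data: 4 successes in 9 trials. The binomial likelihood contributes θ^4(1−θ)^5, so the posterior is Beta(6+4, 9+5) = Beta(10, 14).
For Beta(a, b) with a, b > 1 the mode is (a−1)/(a+b−2) = 9/22 ≈ 0.409.

θ̂_MAP = 0.409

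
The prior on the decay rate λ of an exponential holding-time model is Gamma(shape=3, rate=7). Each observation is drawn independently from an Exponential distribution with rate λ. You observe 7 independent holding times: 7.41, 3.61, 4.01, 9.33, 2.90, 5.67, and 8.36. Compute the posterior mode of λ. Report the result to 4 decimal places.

λ̂_MAP = 0.1864

The Exponential(rate=λ) likelihood is ∝ λ^n e^(−λΣtᵢ). Here n = 7 and Σtᵢ = 7.41 + 3.61 + 4.01 + 9.33 + 2.90 + 5.67 + 8.36 = 41.29.
Posterior ∝ λ^2e^(−7λ) · λ^7e^(−41.29λ) = λ^9e^(−48.29λ), i.e. Gamma(10, 48.29).
Mode = (a−1)/b = 9/48.29 ≈ 0.1864.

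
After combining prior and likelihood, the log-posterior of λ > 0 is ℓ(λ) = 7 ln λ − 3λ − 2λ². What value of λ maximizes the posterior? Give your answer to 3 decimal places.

ℓ'(λ) = 7/λ − 3 − 4λ. Setting this to zero and multiplying by λ: 4λ² + 3λ − 7 = 0.
λ = (−3 + √(3² + 4·4·7)) / (2·4) = (−3 + √121) / 8 = (−3 + 11)/8 = 1.
ℓ''(λ) = −7/λ² − 4 < 0, confirming a maximum.

λ̂_MAP = 1.000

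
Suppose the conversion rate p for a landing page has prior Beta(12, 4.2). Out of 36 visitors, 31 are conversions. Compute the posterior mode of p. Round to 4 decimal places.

p̂_MAP = 0.8367

Prior: Beta(12, 4.2).
Data: 31 successes in 36 trials. The binomial likelihood contributes p^31(1−p)^5, so the posterior is Beta(12+31, 4.2+5) = Beta(43, 9.2).
For Beta(a, b) with a, b > 1 the mode is (a−1)/(a+b−2) = 42/50.2 ≈ 0.8367.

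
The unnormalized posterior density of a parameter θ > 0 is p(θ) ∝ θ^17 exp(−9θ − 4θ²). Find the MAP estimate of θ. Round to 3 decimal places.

θ̂_MAP = 1.000

ℓ'(θ) = 17/θ − 9 − 8θ. Setting this to zero and multiplying by θ: 8θ² + 9θ − 17 = 0.
θ = (−9 + √(9² + 4·8·17)) / (2·8) = (−9 + √625) / 16 = (−9 + 25)/16 = 1.
ℓ''(θ) = −17/θ² − 8 < 0, confirming a maximum.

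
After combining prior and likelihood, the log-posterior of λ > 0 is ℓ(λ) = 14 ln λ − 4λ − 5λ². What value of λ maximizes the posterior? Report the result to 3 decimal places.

ℓ'(λ) = 14/λ − 4 − 10λ. Setting this to zero and multiplying by λ: 10λ² + 4λ − 14 = 0.
λ = (−4 + √(4² + 4·10·14)) / (2·10) = (−4 + √576) / 20 = (−4 + 24)/20 = 1.
ℓ''(λ) = −14/λ² − 10 < 0, confirming a maximum.

λ̂_MAP = 1.000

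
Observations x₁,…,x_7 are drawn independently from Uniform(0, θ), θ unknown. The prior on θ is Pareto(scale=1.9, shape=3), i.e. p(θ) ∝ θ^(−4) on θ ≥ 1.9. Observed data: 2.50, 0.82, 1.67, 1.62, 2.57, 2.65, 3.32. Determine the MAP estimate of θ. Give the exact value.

θ̂_MAP = 3.32

The Uniform(0, θ) likelihood is θ^(−n) for θ ≥ max(xᵢ), zero otherwise. Here max(xᵢ) = 3.32.
Posterior ∝ θ^(−4) · θ^(−7) = θ^(−11) on θ ≥ max(1.9, 3.32) = 3.32.
This density is strictly decreasing in θ, so the posterior mode lies at the lower boundary of the support.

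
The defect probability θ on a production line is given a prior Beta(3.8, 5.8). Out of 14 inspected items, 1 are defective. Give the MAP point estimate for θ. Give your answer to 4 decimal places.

θ̂_MAP = 0.1759

Prior: Beta(3.8, 5.8).
Data: 1 success in 14 trials. The binomial likelihood contributes θ(1−θ)^13, so the posterior is Beta(3.8+1, 5.8+13) = Beta(4.8, 18.8).
For Beta(a, b) with a, b > 1 the mode is (a−1)/(a+b−2) = 3.8/21.6 ≈ 0.1759.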